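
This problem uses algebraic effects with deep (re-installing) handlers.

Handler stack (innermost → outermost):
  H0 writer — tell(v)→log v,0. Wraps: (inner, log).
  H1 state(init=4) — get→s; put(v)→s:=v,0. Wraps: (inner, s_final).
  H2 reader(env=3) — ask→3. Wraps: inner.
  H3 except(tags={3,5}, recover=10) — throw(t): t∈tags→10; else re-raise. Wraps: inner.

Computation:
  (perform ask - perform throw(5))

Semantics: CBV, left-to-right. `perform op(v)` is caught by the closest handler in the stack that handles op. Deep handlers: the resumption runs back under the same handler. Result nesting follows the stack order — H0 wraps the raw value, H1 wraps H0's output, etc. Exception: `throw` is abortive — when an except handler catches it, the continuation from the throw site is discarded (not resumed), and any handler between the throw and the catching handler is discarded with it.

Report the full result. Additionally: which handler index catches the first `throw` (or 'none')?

Working:
ask @ H2 ⇒ 3
throw(5) @ H3 caught ⇒ 10
= 10

Answer: 10 ; first throw caught by: H3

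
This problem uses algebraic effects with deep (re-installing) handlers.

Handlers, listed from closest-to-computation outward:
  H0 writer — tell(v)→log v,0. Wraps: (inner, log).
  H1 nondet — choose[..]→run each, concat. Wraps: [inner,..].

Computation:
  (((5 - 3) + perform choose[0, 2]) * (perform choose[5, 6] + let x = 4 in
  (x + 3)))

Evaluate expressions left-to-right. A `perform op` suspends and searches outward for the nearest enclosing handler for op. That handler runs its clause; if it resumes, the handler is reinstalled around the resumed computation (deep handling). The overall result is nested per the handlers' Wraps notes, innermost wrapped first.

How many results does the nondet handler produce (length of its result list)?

Answer: 4

Working:
choose[0, 2] @ H1
  branch[0] choose=0:
    choose[5, 6] @ H1
      branch[0] choose=5:
        H0 returns (24, ())
        H1 returns [(24, ())]
      branch[1] choose=6:
        H0 returns (26, ())
        H1 returns [(26, ())]
  branch[1] choose=2:
    choose[5, 6] @ H1
      branch[0] choose=5:
        H0 returns (48, ())
        H1 returns [(48, ())]
      branch[1] choose=6:
        H0 returns (52, ())
        H1 returns [(52, ())]
= [(24, ()), (26, ()), (48, ()), (52, ())]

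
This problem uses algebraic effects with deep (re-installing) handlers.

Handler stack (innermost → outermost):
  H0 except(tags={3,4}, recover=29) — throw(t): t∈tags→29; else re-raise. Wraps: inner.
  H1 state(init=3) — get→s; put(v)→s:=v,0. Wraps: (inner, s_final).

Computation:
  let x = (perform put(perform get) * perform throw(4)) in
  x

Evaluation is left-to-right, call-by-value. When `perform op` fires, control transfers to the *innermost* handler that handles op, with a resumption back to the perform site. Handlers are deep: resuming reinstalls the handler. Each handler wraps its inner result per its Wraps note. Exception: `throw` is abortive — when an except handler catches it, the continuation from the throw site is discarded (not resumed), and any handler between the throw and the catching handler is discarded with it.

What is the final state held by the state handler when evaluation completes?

Answer: 3

Evaluation trace:
get @ H1 ⇒ 3
put(3) @ H1 ⇒ s:=3
throw(4) @ H0 caught ⇒ 29
H1 returns (29, 3)
= (29, 3)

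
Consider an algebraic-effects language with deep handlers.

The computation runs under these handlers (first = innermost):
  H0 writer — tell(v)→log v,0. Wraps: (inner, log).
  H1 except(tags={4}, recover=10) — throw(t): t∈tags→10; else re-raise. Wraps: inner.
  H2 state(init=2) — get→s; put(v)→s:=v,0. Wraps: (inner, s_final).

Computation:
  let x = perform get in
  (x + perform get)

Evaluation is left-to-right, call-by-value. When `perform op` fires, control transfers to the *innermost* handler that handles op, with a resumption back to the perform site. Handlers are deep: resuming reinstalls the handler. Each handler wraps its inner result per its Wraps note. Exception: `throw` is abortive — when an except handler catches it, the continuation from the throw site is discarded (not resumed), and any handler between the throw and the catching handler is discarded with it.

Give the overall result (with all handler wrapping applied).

Answer: ((4, ()), 2)

Evaluation trace:
get @ H2 ⇒ 2
get @ H2 ⇒ 2
H0 returns (4, ())
H1 returns (4, ())
H2 returns ((4, ()), 2)
= ((4, ()), 2)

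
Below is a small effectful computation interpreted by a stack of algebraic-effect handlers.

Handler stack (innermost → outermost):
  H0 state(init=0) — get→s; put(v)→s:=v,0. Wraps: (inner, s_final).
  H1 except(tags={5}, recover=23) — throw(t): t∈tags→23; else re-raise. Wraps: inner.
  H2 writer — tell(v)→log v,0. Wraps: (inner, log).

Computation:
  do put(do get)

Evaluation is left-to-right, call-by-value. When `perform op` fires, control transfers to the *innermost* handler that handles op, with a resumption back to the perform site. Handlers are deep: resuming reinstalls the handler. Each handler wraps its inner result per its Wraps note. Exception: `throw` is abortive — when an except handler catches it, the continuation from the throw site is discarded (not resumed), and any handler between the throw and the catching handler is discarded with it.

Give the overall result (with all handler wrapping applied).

Step-by-step:
get @ H0 ⇒ 0
put(0) @ H0 ⇒ s:=0
H0 returns (0, 0)
H1 returns (0, 0)
H2 returns ((0, 0), ())
= ((0, 0), ())

Answer: ((0, 0), ())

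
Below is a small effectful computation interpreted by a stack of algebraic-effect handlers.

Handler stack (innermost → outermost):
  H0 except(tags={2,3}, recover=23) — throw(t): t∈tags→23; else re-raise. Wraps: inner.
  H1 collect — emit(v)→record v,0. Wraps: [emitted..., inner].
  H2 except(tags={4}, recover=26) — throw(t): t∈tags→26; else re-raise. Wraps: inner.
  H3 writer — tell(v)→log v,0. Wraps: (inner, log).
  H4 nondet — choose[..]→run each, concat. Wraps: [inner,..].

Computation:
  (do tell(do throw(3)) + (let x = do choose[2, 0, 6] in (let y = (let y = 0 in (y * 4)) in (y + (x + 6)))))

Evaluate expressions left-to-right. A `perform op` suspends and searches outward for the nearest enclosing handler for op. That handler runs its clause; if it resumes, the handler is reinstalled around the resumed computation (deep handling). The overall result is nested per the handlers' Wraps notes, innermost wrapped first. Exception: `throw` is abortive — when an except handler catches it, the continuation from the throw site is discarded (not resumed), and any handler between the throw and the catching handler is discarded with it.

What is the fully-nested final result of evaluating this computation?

Step-by-step:
throw(3) @ H0 caught ⇒ 23
H1 returns [23]
H2 returns [23]
H3 returns ([23], ())
H4 returns [([23], ())]
= [([23], ())]

Answer: [([23], ())]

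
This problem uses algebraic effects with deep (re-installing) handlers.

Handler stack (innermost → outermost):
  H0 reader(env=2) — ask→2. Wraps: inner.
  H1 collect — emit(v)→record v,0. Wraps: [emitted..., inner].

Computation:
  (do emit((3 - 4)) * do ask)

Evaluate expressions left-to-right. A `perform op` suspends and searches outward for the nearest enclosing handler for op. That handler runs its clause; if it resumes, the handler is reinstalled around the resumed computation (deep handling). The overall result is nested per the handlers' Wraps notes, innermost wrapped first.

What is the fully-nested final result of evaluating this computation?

Evaluation trace:
emit(-1) @ H1 ⇒ out+=-1
ask @ H0 ⇒ 2
H0 returns 0
H1 returns [-1, 0]
= [-1, 0]

Answer: [-1, 0]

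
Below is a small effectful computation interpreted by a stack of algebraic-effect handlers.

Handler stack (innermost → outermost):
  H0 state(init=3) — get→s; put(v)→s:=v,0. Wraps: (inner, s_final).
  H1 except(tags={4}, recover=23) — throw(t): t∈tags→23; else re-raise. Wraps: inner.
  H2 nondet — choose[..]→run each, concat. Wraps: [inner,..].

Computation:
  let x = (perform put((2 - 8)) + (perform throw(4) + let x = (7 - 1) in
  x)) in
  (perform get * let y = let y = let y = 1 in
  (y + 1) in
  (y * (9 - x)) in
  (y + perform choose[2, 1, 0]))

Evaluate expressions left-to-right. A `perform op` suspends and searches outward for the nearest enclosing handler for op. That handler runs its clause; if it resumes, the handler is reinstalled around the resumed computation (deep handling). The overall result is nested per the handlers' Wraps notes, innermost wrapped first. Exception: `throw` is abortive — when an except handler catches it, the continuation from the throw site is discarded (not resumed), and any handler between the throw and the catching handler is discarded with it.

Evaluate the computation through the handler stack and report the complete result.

Evaluation trace:
put(-6) @ H0 ⇒ s:=-6
throw(4) @ H1 caught ⇒ 23
H2 returns [23]
= [23]

Answer: [23]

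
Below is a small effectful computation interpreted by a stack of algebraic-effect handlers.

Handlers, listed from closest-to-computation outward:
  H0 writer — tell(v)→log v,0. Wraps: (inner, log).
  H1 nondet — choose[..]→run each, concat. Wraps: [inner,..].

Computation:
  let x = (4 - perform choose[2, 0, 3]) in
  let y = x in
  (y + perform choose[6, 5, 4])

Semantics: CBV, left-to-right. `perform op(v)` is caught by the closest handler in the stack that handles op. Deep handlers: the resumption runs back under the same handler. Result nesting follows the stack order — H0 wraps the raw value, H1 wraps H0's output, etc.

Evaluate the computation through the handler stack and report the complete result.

Evaluation trace:
choose[2, 0, 3] @ H1
  branch[0] choose=2:
    choose[6, 5, 4] @ H1
      branch[0] choose=6:
        H0 returns (8, ())
        H1 returns [(8, ())]
      branch[1] choose=5:
        H0 returns (7, ())
        H1 returns [(7, ())]
      branch[2] choose=4:
        H0 returns (6, ())
        H1 returns [(6, ())]
  branch[1] choose=0:
    choose[6, 5, 4] @ H1
      branch[0] choose=6:
        H0 returns (10, ())
        H1 returns [(10, ())]
      branch[1] choose=5:
        H0 returns (9, ())
        H1 returns [(9, ())]
      branch[2] choose=4:
        H0 returns (8, ())
        H1 returns [(8, ())]
  branch[2] choose=3:
    choose[6, 5, 4] @ H1
      branch[0] choose=6:
        H0 returns (7, ())
        H1 returns [(7, ())]
      branch[1] choose=5:
        H0 returns (6, ())
        H1 returns [(6, ())]
      branch[2] choose=4:
        H0 returns (5, ())
        H1 returns [(5, ())]
= [(8, ()), (7, ()), (6, ()), (10, ()), (9, ()), (8, ()), (7, ()), (6, ()), (5, ())]

Answer: [(8, ()), (7, ()), (6, ()), (10, ()), (9, ()), (8, ()), (7, ()), (6, ()), (5, ())]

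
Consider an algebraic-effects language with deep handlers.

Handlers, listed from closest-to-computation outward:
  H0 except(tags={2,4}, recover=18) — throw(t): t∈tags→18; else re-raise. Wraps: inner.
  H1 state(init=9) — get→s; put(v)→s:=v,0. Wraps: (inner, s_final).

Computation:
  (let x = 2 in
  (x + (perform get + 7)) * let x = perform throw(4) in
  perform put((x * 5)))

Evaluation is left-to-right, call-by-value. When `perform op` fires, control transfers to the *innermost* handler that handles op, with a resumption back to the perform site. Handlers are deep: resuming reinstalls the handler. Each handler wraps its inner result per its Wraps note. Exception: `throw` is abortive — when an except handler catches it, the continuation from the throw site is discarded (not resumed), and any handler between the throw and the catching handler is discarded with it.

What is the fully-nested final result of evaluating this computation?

Step-by-step:
get @ H1 ⇒ 9
throw(4) @ H0 caught ⇒ 18
H1 returns (18, 9)
= (18, 9)

Answer: (18, 9)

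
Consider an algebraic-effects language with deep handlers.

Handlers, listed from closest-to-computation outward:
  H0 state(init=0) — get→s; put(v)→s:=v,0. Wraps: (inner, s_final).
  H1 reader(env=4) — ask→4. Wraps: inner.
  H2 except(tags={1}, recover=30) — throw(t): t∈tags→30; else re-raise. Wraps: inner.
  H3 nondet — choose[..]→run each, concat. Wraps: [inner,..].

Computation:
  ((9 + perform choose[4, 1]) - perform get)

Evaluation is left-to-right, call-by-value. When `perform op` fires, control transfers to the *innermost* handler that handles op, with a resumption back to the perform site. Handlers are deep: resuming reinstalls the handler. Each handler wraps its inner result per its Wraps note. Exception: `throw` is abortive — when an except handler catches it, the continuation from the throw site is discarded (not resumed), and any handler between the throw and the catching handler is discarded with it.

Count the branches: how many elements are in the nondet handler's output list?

Answer: 2

Step-by-step:
choose[4, 1] @ H3
  branch[0] choose=4:
    get @ H0 ⇒ 0
    H0 returns (13, 0)
    H1 returns (13, 0)
    H2 returns (13, 0)
    H3 returns [(13, 0)]
  branch[1] choose=1:
    get @ H0 ⇒ 0
    H0 returns (10, 0)
    H1 returns (10, 0)
    H2 returns (10, 0)
    H3 returns [(10, 0)]
= [(13, 0), (10, 0)]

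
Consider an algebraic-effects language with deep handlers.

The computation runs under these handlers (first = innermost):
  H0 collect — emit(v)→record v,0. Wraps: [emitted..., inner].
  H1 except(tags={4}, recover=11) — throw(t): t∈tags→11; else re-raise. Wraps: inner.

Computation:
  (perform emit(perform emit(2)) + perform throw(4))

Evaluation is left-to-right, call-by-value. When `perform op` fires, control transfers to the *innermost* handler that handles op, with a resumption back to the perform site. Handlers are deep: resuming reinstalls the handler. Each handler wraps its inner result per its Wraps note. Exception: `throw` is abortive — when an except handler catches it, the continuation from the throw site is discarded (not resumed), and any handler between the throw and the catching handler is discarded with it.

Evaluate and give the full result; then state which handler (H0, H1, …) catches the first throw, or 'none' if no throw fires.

Answer: 11 ; first throw caught by: H1

Working:
emit(2) @ H0 ⇒ out+=2
emit(0) @ H0 ⇒ out+=0
throw(4) @ H1 caught ⇒ 11
= 11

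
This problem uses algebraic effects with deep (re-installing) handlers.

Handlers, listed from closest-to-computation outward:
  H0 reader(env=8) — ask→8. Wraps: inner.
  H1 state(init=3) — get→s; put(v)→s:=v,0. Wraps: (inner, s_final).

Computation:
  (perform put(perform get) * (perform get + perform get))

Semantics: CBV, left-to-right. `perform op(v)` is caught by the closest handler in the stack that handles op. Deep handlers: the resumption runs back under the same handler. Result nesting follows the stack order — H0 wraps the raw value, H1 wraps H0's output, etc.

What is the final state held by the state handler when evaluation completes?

Working:
get @ H1 ⇒ 3
put(3) @ H1 ⇒ s:=3
get @ H1 ⇒ 3
get @ H1 ⇒ 3
H0 returns 0
H1 returns (0, 3)
= (0, 3)

Answer: 3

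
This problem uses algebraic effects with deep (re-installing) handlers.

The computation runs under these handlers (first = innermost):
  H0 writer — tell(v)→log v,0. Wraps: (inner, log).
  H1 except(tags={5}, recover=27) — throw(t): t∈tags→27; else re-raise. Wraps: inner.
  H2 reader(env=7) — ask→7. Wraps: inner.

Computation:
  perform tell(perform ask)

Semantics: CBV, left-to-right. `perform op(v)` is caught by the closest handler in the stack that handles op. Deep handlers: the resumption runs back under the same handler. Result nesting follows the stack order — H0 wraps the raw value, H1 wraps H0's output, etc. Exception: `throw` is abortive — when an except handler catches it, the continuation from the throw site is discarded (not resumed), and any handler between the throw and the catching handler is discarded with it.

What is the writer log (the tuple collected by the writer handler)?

Answer: (7)

Working:
ask @ H2 ⇒ 7
tell(7) @ H0 ⇒ log+=7
H0 returns (0, (7))
H1 returns (0, (7))
H2 returns (0, (7))
= (0, (7))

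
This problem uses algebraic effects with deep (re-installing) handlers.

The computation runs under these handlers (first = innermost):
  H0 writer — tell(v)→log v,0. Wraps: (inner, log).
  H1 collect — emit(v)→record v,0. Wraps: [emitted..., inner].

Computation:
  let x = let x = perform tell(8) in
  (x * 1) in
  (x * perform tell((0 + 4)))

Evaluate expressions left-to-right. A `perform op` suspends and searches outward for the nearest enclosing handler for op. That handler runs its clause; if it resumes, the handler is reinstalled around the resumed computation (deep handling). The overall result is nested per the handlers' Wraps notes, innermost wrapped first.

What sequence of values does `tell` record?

Working:
tell(8) @ H0 ⇒ log+=8
tell(4) @ H0 ⇒ log+=4
H0 returns (0, (8, 4))
H1 returns [(0, (8, 4))]
= [(0, (8, 4))]

Answer: (8, 4)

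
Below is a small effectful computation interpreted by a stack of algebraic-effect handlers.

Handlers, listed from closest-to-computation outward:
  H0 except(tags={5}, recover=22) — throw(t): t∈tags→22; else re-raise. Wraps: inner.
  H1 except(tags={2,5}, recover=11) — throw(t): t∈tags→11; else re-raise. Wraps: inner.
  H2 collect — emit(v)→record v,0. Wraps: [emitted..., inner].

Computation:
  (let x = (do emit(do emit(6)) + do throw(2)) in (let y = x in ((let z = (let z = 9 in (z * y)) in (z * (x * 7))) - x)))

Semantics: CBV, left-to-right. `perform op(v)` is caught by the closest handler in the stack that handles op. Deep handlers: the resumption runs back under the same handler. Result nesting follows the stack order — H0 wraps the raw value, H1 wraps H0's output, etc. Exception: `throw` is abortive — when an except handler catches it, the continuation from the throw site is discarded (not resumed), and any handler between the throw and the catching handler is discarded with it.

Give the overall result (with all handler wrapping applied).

Answer: [6, 0, 11]

Step-by-step:
emit(6) @ H2 ⇒ out+=6
emit(0) @ H2 ⇒ out+=0
throw(2) @ H0 re-raised
throw(2) @ H1 caught ⇒ 11
H2 returns [6, 0, 11]
= [6, 0, 11]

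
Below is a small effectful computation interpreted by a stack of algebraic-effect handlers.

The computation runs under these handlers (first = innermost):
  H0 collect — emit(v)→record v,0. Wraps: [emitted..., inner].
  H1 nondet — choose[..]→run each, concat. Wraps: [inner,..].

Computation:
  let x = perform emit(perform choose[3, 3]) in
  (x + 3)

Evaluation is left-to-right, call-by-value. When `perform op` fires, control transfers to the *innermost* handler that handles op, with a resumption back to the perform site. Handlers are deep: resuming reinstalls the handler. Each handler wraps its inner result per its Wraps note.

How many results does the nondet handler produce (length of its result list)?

Answer: 2

Evaluation trace:
choose[3, 3] @ H1
  branch[0] choose=3:
    emit(3) @ H0 ⇒ out+=3
    H0 returns [3, 3]
    H1 returns [[3, 3]]
  branch[1] choose=3:
    emit(3) @ H0 ⇒ out+=3
    H0 returns [3, 3]
    H1 returns [[3, 3]]
= [[3, 3], [3, 3]]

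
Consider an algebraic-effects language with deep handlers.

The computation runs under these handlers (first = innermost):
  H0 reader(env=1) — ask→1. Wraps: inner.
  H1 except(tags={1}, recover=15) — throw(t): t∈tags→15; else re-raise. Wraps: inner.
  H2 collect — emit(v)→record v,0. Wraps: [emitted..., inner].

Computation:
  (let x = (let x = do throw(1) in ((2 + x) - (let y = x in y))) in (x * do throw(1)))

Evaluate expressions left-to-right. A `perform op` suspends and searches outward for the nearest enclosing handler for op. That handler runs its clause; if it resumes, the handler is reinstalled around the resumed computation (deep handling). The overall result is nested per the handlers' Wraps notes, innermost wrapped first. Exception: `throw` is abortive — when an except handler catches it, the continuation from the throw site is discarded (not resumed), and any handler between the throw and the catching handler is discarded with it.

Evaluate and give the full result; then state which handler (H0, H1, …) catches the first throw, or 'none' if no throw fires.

Step-by-step:
throw(1) @ H1 caught ⇒ 15
H2 returns [15]
= [15]

Answer: [15] ; first throw caught by: H1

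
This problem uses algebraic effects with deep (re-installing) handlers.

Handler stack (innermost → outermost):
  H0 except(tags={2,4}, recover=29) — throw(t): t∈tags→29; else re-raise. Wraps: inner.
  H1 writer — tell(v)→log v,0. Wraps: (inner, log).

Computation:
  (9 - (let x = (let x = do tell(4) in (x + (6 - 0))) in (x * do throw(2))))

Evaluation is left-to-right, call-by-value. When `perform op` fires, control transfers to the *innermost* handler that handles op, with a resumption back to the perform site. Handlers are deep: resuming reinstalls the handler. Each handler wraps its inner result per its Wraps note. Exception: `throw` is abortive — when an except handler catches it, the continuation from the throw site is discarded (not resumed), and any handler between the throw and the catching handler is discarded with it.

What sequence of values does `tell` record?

Answer: (4)

Evaluation trace:
tell(4) @ H1 ⇒ log+=4
throw(2) @ H0 caught ⇒ 29
H1 returns (29, (4))
= (29, (4))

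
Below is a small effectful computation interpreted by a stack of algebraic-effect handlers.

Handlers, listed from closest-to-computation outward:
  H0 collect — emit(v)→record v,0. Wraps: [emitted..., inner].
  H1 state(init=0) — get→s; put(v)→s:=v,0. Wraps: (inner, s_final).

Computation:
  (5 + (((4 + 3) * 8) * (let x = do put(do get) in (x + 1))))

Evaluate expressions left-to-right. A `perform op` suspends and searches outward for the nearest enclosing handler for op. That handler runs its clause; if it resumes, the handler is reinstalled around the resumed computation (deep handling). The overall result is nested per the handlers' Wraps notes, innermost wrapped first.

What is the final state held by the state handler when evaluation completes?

Answer: 0

Step-by-step:
get @ H1 ⇒ 0
put(0) @ H1 ⇒ s:=0
H0 returns [61]
H1 returns ([61], 0)
= ([61], 0)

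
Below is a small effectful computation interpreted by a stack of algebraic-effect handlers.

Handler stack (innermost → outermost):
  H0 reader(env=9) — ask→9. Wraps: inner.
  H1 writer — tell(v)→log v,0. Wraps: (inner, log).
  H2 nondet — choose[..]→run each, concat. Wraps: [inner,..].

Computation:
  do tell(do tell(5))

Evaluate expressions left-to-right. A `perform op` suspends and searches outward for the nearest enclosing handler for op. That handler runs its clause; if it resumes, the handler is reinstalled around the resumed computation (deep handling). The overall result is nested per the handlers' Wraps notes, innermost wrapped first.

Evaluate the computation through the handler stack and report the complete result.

Answer: [(0, (5, 0))]

Evaluation trace:
tell(5) @ H1 ⇒ log+=5
tell(0) @ H1 ⇒ log+=0
H0 returns 0
H1 returns (0, (5, 0))
H2 returns [(0, (5, 0))]
= [(0, (5, 0))]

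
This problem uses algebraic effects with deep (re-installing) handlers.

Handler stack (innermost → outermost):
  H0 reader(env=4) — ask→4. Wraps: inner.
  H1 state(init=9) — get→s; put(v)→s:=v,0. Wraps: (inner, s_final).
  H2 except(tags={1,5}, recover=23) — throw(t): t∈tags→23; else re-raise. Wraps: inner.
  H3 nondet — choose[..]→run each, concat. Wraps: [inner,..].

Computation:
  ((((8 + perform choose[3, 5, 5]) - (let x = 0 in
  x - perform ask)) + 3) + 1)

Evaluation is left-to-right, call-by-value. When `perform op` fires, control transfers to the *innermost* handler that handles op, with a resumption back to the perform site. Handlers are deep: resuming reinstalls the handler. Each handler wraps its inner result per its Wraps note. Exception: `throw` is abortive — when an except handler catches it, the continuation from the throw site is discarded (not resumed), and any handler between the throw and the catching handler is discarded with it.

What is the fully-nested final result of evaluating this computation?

Answer: [(19, 9), (21, 9), (21, 9)]

Step-by-step:
choose[3, 5, 5] @ H3
  branch[0] choose=3:
    ask @ H0 ⇒ 4
    H0 returns 19
    H1 returns (19, 9)
    H2 returns (19, 9)
    H3 returns [(19, 9)]
  branch[1] choose=5:
    ask @ H0 ⇒ 4
    H0 returns 21
    H1 returns (21, 9)
    H2 returns (21, 9)
    H3 returns [(21, 9)]
  branch[2] choose=5:
    ask @ H0 ⇒ 4
    H0 returns 21
    H1 returns (21, 9)
    H2 returns (21, 9)
    H3 returns [(21, 9)]
= [(19, 9), (21, 9), (21, 9)]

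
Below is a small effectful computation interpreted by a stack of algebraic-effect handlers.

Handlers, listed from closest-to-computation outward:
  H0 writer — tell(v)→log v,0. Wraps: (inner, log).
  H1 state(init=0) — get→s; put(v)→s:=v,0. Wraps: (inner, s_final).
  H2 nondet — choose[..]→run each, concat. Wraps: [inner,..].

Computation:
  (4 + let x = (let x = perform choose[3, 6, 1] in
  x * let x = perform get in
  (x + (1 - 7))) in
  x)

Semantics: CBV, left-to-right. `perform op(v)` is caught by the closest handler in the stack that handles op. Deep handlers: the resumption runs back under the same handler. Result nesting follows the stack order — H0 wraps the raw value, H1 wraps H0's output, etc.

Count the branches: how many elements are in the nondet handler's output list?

Working:
choose[3, 6, 1] @ H2
  branch[0] choose=3:
    get @ H1 ⇒ 0
    H0 returns (-14, ())
    H1 returns ((-14, ()), 0)
    H2 returns [((-14, ()), 0)]
  branch[1] choose=6:
    get @ H1 ⇒ 0
    H0 returns (-32, ())
    H1 returns ((-32, ()), 0)
    H2 returns [((-32, ()), 0)]
  branch[2] choose=1:
    get @ H1 ⇒ 0
    H0 returns (-2, ())
    H1 returns ((-2, ()), 0)
    H2 returns [((-2, ()), 0)]
= [((-14, ()), 0), ((-32, ()), 0), ((-2, ()), 0)]

Answer: 3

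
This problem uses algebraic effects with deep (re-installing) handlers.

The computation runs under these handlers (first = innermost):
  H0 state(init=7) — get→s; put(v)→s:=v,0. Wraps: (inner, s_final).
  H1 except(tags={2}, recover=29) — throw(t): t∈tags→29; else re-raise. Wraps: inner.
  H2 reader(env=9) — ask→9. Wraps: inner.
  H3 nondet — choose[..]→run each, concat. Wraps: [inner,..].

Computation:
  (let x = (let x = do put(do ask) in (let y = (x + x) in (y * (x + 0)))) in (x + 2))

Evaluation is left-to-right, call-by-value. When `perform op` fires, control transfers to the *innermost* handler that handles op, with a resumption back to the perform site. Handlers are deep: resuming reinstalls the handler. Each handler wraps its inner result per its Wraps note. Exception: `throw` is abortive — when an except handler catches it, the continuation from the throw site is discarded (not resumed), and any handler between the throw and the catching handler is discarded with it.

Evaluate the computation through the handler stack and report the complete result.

Answer: [(2, 9)]

Working:
ask @ H2 ⇒ 9
put(9) @ H0 ⇒ s:=9
H0 returns (2, 9)
H1 returns (2, 9)
H2 returns (2, 9)
H3 returns [(2, 9)]
= [(2, 9)]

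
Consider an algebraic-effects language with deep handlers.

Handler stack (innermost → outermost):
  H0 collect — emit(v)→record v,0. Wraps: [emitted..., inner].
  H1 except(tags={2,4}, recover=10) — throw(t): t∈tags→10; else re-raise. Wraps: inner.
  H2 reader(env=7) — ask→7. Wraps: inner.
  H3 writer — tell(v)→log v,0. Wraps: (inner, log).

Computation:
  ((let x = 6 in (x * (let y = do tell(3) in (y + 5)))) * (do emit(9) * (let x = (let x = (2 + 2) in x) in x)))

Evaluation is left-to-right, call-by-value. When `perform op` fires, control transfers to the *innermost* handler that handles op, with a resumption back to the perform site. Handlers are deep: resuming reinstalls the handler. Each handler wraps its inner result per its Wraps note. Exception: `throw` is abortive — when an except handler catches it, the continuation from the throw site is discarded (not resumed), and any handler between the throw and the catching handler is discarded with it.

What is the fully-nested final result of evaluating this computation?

Answer: ([9, 0], (3))

Step-by-step:
tell(3) @ H3 ⇒ log+=3
emit(9) @ H0 ⇒ out+=9
H0 returns [9, 0]
H1 returns [9, 0]
H2 returns [9, 0]
H3 returns ([9, 0], (3))
= ([9, 0], (3))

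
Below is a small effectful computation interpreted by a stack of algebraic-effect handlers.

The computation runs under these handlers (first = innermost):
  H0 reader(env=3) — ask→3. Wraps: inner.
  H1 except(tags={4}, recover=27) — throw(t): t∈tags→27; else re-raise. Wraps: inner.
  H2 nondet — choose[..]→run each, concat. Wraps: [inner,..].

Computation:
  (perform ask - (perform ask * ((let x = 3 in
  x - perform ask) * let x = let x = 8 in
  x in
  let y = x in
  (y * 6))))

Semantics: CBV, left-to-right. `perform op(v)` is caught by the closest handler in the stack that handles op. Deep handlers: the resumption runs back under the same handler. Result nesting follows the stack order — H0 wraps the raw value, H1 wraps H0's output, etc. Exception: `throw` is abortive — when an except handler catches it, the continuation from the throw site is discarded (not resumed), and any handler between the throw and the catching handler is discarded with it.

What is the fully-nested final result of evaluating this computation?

Answer: [3]

Step-by-step:
ask @ H0 ⇒ 3
ask @ H0 ⇒ 3
ask @ H0 ⇒ 3
H0 returns 3
H1 returns 3
H2 returns [3]
= [3]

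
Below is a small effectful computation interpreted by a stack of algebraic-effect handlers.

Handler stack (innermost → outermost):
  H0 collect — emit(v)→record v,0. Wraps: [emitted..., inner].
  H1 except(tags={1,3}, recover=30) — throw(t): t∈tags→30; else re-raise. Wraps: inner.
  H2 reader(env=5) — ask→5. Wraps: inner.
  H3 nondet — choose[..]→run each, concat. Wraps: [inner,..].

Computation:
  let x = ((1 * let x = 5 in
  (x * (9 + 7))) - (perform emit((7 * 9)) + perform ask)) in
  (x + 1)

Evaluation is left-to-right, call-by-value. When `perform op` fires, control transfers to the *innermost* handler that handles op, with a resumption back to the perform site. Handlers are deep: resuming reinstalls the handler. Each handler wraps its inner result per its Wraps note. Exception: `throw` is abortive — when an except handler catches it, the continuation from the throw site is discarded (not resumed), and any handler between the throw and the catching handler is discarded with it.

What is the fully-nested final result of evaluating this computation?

Answer: [[63, 76]]

Working:
emit(63) @ H0 ⇒ out+=63
ask @ H2 ⇒ 5
H0 returns [63, 76]
H1 returns [63, 76]
H2 returns [63, 76]
H3 returns [[63, 76]]
= [[63, 76]]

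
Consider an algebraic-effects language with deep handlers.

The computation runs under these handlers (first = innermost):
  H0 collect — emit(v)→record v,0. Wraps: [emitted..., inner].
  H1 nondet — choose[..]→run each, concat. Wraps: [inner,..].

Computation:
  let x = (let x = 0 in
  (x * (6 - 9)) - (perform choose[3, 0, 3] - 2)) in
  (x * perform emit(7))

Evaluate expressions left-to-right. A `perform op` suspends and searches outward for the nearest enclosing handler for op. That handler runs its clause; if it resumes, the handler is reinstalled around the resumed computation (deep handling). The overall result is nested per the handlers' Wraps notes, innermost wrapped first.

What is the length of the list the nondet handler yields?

Evaluation trace:
choose[3, 0, 3] @ H1
  branch[0] choose=3:
    emit(7) @ H0 ⇒ out+=7
    H0 returns [7, 0]
    H1 returns [[7, 0]]
  branch[1] choose=0:
    emit(7) @ H0 ⇒ out+=7
    H0 returns [7, 0]
    H1 returns [[7, 0]]
  branch[2] choose=3:
    emit(7) @ H0 ⇒ out+=7
    H0 returns [7, 0]
    H1 returns [[7, 0]]
= [[7, 0], [7, 0], [7, 0]]

Answer: 3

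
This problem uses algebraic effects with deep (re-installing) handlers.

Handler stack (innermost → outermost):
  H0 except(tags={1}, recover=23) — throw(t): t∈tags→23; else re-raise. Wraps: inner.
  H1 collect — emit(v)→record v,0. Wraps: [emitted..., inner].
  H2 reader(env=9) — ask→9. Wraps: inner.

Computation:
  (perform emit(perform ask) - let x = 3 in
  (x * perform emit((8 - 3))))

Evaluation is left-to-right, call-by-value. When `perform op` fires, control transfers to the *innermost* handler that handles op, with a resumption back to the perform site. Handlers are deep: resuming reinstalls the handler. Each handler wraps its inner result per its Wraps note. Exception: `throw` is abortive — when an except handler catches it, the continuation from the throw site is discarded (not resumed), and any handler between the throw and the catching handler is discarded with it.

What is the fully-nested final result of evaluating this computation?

Evaluation trace:
ask @ H2 ⇒ 9
emit(9) @ H1 ⇒ out+=9
emit(5) @ H1 ⇒ out+=5
H0 returns 0
H1 returns [9, 5, 0]
H2 returns [9, 5, 0]
= [9, 5, 0]

Answer: [9, 5, 0]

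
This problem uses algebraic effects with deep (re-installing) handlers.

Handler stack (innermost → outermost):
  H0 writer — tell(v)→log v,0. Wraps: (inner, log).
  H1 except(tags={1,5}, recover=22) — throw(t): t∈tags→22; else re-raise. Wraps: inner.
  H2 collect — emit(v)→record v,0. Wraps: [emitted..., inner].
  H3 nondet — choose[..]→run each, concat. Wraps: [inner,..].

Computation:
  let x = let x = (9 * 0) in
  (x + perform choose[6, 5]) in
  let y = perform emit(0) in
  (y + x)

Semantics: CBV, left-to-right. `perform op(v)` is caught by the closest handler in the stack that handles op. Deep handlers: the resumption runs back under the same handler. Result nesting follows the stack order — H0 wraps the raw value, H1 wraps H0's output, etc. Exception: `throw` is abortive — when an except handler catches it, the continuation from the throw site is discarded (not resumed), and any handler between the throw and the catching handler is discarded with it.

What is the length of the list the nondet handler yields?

Answer: 2

Step-by-step:
choose[6, 5] @ H3
  branch[0] choose=6:
    emit(0) @ H2 ⇒ out+=0
    H0 returns (6, ())
    H1 returns (6, ())
    H2 returns [0, (6, ())]
    H3 returns [[0, (6, ())]]
  branch[1] choose=5:
    emit(0) @ H2 ⇒ out+=0
    H0 returns (5, ())
    H1 returns (5, ())
    H2 returns [0, (5, ())]
    H3 returns [[0, (5, ())]]
= [[0, (6, ())], [0, (5, ())]]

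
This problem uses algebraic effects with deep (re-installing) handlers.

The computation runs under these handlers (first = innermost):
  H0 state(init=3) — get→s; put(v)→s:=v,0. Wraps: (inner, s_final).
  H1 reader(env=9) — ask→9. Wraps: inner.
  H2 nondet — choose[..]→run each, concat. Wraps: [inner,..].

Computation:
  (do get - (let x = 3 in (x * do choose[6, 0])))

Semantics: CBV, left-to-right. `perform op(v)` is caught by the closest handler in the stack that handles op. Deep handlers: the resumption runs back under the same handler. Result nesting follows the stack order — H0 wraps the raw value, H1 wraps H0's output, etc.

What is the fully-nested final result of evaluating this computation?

Answer: [(-15, 3), (3, 3)]

Step-by-step:
get @ H0 ⇒ 3
choose[6, 0] @ H2
  branch[0] choose=6:
    H0 returns (-15, 3)
    H1 returns (-15, 3)
    H2 returns [(-15, 3)]
  branch[1] choose=0:
    H0 returns (3, 3)
    H1 returns (3, 3)
    H2 returns [(3, 3)]
= [(-15, 3), (3, 3)]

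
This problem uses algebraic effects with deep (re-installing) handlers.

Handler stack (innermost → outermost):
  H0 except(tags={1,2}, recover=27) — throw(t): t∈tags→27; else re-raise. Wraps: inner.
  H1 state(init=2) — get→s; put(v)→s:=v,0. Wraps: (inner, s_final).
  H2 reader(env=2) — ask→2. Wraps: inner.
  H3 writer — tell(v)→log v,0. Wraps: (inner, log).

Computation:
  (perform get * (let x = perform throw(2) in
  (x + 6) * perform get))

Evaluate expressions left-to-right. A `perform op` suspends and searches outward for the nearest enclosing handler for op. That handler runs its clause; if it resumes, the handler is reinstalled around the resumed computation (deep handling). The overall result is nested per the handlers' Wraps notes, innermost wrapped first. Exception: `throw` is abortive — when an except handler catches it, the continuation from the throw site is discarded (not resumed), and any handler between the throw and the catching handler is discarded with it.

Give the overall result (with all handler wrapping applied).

Evaluation trace:
get @ H1 ⇒ 2
throw(2) @ H0 caught ⇒ 27
H1 returns (27, 2)
H2 returns (27, 2)
H3 returns ((27, 2), ())
= ((27, 2), ())

Answer: ((27, 2), ())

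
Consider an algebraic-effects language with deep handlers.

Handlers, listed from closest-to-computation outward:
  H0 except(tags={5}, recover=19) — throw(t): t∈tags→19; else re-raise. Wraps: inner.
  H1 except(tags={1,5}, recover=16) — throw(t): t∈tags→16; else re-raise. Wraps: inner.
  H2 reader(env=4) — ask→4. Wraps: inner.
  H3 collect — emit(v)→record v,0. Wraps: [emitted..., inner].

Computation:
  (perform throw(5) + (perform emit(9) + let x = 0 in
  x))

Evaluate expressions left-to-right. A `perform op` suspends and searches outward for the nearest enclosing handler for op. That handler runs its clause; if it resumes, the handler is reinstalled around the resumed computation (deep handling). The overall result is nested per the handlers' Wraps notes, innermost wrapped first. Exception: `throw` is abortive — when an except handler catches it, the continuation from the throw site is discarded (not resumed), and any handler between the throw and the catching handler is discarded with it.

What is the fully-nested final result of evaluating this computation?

Evaluation trace:
throw(5) @ H0 caught ⇒ 19
H1 returns 19
H2 returns 19
H3 returns [19]
= [19]

Answer: [19]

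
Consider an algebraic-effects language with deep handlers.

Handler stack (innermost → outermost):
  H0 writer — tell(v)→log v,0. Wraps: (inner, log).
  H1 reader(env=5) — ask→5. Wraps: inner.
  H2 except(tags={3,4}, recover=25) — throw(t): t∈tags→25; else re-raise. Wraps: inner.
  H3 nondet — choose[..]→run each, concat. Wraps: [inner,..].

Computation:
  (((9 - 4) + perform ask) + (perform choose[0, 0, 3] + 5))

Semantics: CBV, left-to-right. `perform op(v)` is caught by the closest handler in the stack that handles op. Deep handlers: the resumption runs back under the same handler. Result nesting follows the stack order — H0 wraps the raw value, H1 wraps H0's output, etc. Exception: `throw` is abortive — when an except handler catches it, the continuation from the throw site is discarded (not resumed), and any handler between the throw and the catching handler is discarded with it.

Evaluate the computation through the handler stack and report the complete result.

Step-by-step:
ask @ H1 ⇒ 5
choose[0, 0, 3] @ H3
  branch[0] choose=0:
    H0 returns (15, ())
    H1 returns (15, ())
    H2 returns (15, ())
    H3 returns [(15, ())]
  branch[1] choose=0:
    H0 returns (15, ())
    H1 returns (15, ())
    H2 returns (15, ())
    H3 returns [(15, ())]
  branch[2] choose=3:
    H0 returns (18, ())
    H1 returns (18, ())
    H2 returns (18, ())
    H3 returns [(18, ())]
= [(15, ()), (15, ()), (18, ())]

Answer: [(15, ()), (15, ()), (18, ())]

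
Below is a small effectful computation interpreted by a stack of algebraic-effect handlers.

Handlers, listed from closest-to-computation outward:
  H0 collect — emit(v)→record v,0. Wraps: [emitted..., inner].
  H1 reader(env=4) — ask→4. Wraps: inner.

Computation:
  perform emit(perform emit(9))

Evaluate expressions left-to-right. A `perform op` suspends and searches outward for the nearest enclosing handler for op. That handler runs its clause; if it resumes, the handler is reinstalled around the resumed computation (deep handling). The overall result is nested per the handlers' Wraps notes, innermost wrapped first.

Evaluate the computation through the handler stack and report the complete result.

Answer: [9, 0, 0]

Evaluation trace:
emit(9) @ H0 ⇒ out+=9
emit(0) @ H0 ⇒ out+=0
H0 returns [9, 0, 0]
H1 returns [9, 0, 0]
= [9, 0, 0]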